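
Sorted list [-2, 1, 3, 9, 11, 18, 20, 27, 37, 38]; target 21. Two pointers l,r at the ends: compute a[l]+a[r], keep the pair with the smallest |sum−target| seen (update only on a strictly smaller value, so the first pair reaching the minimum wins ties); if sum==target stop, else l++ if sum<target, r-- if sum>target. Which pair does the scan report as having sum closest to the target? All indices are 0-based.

[0,9] -2+38=36 d=15 * → r--
[0,8] -2+37=35 d=14 * → r--
[0,7] -2+27=25 d=4 * → r--
[0,6] -2+20=18 d=3 * → l++
[1,6] 1+20=21 d=0 * → stop

pair (1, 20) with sum 21 (|Δ|=0)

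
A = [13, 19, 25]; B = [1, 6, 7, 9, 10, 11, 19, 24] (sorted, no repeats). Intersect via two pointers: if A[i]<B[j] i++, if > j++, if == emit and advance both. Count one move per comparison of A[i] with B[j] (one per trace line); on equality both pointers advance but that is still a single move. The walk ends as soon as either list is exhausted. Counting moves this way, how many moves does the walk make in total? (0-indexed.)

9 moves

[i=0,j=0] 13>1 → j++
[i=0,j=1] 13>6 → j++
[i=0,j=2] 13>7 → j++
[i=0,j=3] 13>9 → j++
[i=0,j=4] 13>10 → j++
[i=0,j=5] 13>11 → j++
[i=0,j=6] 13<19 → i++
[i=1,j=6] 19==19 emit → i++,j++
[i=2,j=7] 25>24 → j++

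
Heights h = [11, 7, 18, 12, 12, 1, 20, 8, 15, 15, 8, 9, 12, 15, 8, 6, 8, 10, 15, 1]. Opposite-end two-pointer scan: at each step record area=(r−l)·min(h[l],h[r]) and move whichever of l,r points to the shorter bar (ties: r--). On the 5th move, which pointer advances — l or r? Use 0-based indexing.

[0,19] min(11,1)*19=19 best=19 * → r--
[0,18] min(11,15)*18=198 best=198 * → l++
[1,18] min(7,15)*17=119 best=198 → l++
[2,18] min(18,15)*16=240 best=240 * → r--
[2,17] min(18,10)*15=150 best=240 → r--

r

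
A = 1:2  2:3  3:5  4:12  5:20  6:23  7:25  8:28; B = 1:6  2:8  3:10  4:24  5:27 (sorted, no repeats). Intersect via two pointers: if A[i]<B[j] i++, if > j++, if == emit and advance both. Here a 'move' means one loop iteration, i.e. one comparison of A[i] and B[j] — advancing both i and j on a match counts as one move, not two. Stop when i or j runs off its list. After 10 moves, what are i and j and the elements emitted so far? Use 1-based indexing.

i=1 j=1: 2<6, i++
i=2 j=1: 3<6, i++
i=3 j=1: 5<6, i++
i=4 j=1: 12>6, j++
i=4 j=2: 12>8, j++
i=4 j=3: 12>10, j++
i=4 j=4: 12<24, i++
i=5 j=4: 20<24, i++
i=6 j=4: 23<24, i++
i=7 j=4: 25>24, j++

i=7, j=5, emitted=[]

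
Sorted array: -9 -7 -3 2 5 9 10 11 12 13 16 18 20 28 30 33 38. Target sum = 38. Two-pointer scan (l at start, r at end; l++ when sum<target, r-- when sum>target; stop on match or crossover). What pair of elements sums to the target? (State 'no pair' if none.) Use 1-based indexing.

l=1 r=17: -9+38=29 <38, l++
l=2 r=17: -7+38=31 <38, l++
l=3 r=17: -3+38=35 <38, l++
l=4 r=17: 2+38=40 >38, r--
l=4 r=16: 2+33=35 <38, l++
l=5 r=16: 5+33=38, found

(5, 33)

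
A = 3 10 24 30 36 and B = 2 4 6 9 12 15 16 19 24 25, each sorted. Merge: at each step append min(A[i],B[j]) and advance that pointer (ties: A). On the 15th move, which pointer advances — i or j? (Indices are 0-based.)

[i=0,j=0] A[i]=3>B[j]=2 take 2 → j++
[i=0,j=1] A[i]=3<=B[j]=4 take 3 → i++
[i=1,j=1] A[i]=10>B[j]=4 take 4 → j++
[i=1,j=2] A[i]=10>B[j]=6 take 6 → j++
[i=1,j=3] A[i]=10>B[j]=9 take 9 → j++
[i=1,j=4] A[i]=10<=B[j]=12 take 10 → i++
[i=2,j=4] A[i]=24>B[j]=12 take 12 → j++
[i=2,j=5] A[i]=24>B[j]=15 take 15 → j++
[i=2,j=6] A[i]=24>B[j]=16 take 16 → j++
[i=2,j=7] A[i]=24>B[j]=19 take 19 → j++
[i=2,j=8] A[i]=24<=B[j]=24 take 24 → i++
[i=3,j=8] A[i]=30>B[j]=24 take 24 → j++
[i=3,j=9] A[i]=30>B[j]=25 take 25 → j++
[i=3,j=10] B done, take A[i]=30 → i++
[i=4,j=10] B done, take A[i]=36 → i++

i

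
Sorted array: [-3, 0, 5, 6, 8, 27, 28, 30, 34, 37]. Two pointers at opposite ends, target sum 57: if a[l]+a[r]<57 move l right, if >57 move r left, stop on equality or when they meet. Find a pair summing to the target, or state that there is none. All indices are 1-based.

[1,10] -3+37=34 <57 → l++
[2,10] 0+37=37 <57 → l++
[3,10] 5+37=42 <57 → l++
[4,10] 6+37=43 <57 → l++
[5,10] 8+37=45 <57 → l++
[6,10] 27+37=64 >57 → r--
[6,9] 27+34=61 >57 → r--
[6,8] 27+30=57 → found

(27, 30)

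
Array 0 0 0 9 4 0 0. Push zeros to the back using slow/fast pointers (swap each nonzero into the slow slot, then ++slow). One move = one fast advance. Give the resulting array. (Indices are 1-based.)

[9, 4, 0, 0, 0, 0, 0]

slow=1 fast=1: a[fast]=0, fast++
slow=1 fast=2: a[fast]=0, fast++
slow=1 fast=3: a[fast]=0, fast++
slow=1 fast=4: a[fast]=9≠0 swap→a[1]=9, slow++,fast++
slow=2 fast=5: a[fast]=4≠0 swap→a[2]=4, slow++,fast++
slow=3 fast=6: a[fast]=0, fast++
slow=3 fast=7: a[fast]=0, fast++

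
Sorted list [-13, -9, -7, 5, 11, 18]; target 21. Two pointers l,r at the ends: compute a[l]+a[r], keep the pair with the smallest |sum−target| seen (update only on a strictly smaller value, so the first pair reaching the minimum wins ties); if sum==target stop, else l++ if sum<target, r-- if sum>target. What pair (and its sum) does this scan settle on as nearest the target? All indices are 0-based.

pair (5, 18) with sum 23 (|Δ|=2)

l=0 r=5: -13+18=5 d=16 *, l++
l=1 r=5: -9+18=9 d=12 *, l++
l=2 r=5: -7+18=11 d=10 *, l++
l=3 r=5: 5+18=23 d=2 *, r--
l=3 r=4: 5+11=16 d=5, l++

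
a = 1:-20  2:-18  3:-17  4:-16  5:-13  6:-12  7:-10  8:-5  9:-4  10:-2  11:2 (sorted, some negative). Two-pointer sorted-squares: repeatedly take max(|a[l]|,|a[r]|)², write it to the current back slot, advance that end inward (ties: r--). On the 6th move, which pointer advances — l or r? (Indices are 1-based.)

l

l=1 r=11: |-20|>|2| out[11]=400, l++
l=2 r=11: |-18|>|2| out[10]=324, l++
l=3 r=11: |-17|>|2| out[9]=289, l++
l=4 r=11: |-16|>|2| out[8]=256, l++
l=5 r=11: |-13|>|2| out[7]=169, l++
l=6 r=11: |-12|>|2| out[6]=144, l++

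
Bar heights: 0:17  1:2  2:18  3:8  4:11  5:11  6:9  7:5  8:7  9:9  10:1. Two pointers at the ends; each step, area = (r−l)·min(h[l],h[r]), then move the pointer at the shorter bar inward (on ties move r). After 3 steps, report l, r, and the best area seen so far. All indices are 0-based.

[0,10] min(17,1)*10=10 best=10 * → r--
[0,9] min(17,9)*9=81 best=81 * → r--
[0,8] min(17,7)*8=56 best=81 → r--

l=0, r=7, best area=81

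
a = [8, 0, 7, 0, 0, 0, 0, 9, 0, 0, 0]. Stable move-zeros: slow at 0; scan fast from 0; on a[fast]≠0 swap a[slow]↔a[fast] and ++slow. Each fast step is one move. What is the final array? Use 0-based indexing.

(s=0,f=0) a[fast]=8≠0 swap→a[0]=8 → slow++,fast++
(s=1,f=1) a[fast]=0 → fast++
(s=1,f=2) a[fast]=7≠0 swap→a[1]=7 → slow++,fast++
(s=2,f=3) a[fast]=0 → fast++
(s=2,f=4) a[fast]=0 → fast++
(s=2,f=5) a[fast]=0 → fast++
(s=2,f=6) a[fast]=0 → fast++
(s=2,f=7) a[fast]=9≠0 swap→a[2]=9 → slow++,fast++
(s=3,f=8) a[fast]=0 → fast++
(s=3,f=9) a[fast]=0 → fast++
(s=3,f=10) a[fast]=0 → fast++

[8, 7, 9, 0, 0, 0, 0, 0, 0, 0, 0]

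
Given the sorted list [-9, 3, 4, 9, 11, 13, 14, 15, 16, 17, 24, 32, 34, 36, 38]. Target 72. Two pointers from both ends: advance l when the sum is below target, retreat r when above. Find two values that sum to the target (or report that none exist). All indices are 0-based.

l=0 r=14: -9+38=29 <72, l++
l=1 r=14: 3+38=41 <72, l++
l=2 r=14: 4+38=42 <72, l++
l=3 r=14: 9+38=47 <72, l++
l=4 r=14: 11+38=49 <72, l++
l=5 r=14: 13+38=51 <72, l++
l=6 r=14: 14+38=52 <72, l++
l=7 r=14: 15+38=53 <72, l++
l=8 r=14: 16+38=54 <72, l++
l=9 r=14: 17+38=55 <72, l++
l=10 r=14: 24+38=62 <72, l++
l=11 r=14: 32+38=70 <72, l++
l=12 r=14: 34+38=72, found

(34, 38)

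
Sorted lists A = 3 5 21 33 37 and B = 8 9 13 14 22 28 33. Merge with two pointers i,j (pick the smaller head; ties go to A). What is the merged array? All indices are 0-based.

[3, 5, 8, 9, 13, 14, 21, 22, 28, 33, 33, 37]

[i=0,j=0] A[i]=3<=B[j]=8 take 3 → i++
[i=1,j=0] A[i]=5<=B[j]=8 take 5 → i++
[i=2,j=0] A[i]=21>B[j]=8 take 8 → j++
[i=2,j=1] A[i]=21>B[j]=9 take 9 → j++
[i=2,j=2] A[i]=21>B[j]=13 take 13 → j++
[i=2,j=3] A[i]=21>B[j]=14 take 14 → j++
[i=2,j=4] A[i]=21<=B[j]=22 take 21 → i++
[i=3,j=4] A[i]=33>B[j]=22 take 22 → j++
[i=3,j=5] A[i]=33>B[j]=28 take 28 → j++
[i=3,j=6] A[i]=33<=B[j]=33 take 33 → i++
[i=4,j=6] A[i]=37>B[j]=33 take 33 → j++
[i=4,j=7] B done, take A[i]=37 → i++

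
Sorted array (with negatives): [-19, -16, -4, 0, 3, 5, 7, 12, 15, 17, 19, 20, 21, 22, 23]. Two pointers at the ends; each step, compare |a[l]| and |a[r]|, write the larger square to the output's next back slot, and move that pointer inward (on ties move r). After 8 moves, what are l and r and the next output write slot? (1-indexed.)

l=3, r=9, next write slot=7

[1,15] |-19|<=|23| out[15]=529 → r--
[1,14] |-19|<=|22| out[14]=484 → r--
[1,13] |-19|<=|21| out[13]=441 → r--
[1,12] |-19|<=|20| out[12]=400 → r--
[1,11] |-19|<=|19| out[11]=361 → r--
[1,10] |-19|>|17| out[10]=361 → l++
[2,10] |-16|<=|17| out[9]=289 → r--
[2,9] |-16|>|15| out[8]=256 → l++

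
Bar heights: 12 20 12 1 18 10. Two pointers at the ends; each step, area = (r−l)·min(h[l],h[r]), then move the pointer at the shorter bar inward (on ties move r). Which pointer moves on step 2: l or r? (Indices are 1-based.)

l

l=1 r=6: min(12,10)*5=50 best=50 *, r--
l=1 r=5: min(12,18)*4=48 best=50, l++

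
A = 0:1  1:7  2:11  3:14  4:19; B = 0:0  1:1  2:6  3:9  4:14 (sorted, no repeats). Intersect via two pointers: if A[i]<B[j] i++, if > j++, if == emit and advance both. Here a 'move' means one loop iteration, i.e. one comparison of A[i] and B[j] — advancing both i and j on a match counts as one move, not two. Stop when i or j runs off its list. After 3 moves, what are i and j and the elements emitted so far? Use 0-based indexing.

i=1, j=3, emitted=[1]

i=0 j=0: 1>0, j++
i=0 j=1: 1==1 emit, i++,j++
i=1 j=2: 7>6, j++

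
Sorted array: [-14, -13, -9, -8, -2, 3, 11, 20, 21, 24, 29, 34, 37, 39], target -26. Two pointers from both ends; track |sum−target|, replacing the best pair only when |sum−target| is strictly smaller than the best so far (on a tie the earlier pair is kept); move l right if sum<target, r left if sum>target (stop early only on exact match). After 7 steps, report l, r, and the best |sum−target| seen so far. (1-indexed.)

l=1, r=7, best |Δ|=32

l=1 r=14: -14+39=25 d=51 *, r--
l=1 r=13: -14+37=23 d=49 *, r--
l=1 r=12: -14+34=20 d=46 *, r--
l=1 r=11: -14+29=15 d=41 *, r--
l=1 r=10: -14+24=10 d=36 *, r--
l=1 r=9: -14+21=7 d=33 *, r--
l=1 r=8: -14+20=6 d=32 *, r--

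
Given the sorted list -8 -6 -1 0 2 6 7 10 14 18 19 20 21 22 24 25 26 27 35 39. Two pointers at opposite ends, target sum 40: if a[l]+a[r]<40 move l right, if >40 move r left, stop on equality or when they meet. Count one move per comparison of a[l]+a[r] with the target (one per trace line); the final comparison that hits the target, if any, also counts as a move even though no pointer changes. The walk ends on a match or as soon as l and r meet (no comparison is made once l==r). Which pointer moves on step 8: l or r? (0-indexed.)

l

[0,19] -8+39=31 <40 → l++
[1,19] -6+39=33 <40 → l++
[2,19] -1+39=38 <40 → l++
[3,19] 0+39=39 <40 → l++
[4,19] 2+39=41 >40 → r--
[4,18] 2+35=37 <40 → l++
[5,18] 6+35=41 >40 → r--
[5,17] 6+27=33 <40 → l++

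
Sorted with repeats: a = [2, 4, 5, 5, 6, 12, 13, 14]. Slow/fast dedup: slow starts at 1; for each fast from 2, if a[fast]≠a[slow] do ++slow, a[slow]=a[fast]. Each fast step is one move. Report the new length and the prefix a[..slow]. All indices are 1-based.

length 7; prefix = [2, 4, 5, 6, 12, 13, 14]

slow=1 fast=2: a[fast]=4≠a[slow]=2 write a[2]=4, slow++,fast++
slow=2 fast=3: a[fast]=5≠a[slow]=4 write a[3]=5, slow++,fast++
slow=3 fast=4: a[fast]=5=a[slow] dup, fast++
slow=3 fast=5: a[fast]=6≠a[slow]=5 write a[4]=6, slow++,fast++
slow=4 fast=6: a[fast]=12≠a[slow]=6 write a[5]=12, slow++,fast++
slow=5 fast=7: a[fast]=13≠a[slow]=12 write a[6]=13, slow++,fast++
slow=6 fast=8: a[fast]=14≠a[slow]=13 write a[7]=14, slow++,fast++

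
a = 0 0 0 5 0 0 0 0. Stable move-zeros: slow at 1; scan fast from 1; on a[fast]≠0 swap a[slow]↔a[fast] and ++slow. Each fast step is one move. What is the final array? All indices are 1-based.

slow=1 fast=1: a[fast]=0, fast++
slow=1 fast=2: a[fast]=0, fast++
slow=1 fast=3: a[fast]=0, fast++
slow=1 fast=4: a[fast]=5≠0 swap→a[1]=5, slow++,fast++
slow=2 fast=5: a[fast]=0, fast++
slow=2 fast=6: a[fast]=0, fast++
slow=2 fast=7: a[fast]=0, fast++
slow=2 fast=8: a[fast]=0, fast++

[5, 0, 0, 0, 0, 0, 0, 0]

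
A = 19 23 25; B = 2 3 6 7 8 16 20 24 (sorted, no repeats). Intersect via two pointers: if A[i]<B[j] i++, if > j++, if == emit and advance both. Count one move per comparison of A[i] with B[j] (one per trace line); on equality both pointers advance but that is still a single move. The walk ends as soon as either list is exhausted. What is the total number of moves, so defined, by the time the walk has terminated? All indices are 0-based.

10 moves

[i=0,j=0] 19>2 → j++
[i=0,j=1] 19>3 → j++
[i=0,j=2] 19>6 → j++
[i=0,j=3] 19>7 → j++
[i=0,j=4] 19>8 → j++
[i=0,j=5] 19>16 → j++
[i=0,j=6] 19<20 → i++
[i=1,j=6] 23>20 → j++
[i=1,j=7] 23<24 → i++
[i=2,j=7] 25>24 → j++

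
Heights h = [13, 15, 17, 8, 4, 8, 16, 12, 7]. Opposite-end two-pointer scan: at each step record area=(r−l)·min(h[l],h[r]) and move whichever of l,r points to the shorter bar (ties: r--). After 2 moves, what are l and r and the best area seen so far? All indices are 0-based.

l=0, r=6, best area=84

l=0 r=8: min(13,7)*8=56 best=56 *, r--
l=0 r=7: min(13,12)*7=84 best=84 *, r--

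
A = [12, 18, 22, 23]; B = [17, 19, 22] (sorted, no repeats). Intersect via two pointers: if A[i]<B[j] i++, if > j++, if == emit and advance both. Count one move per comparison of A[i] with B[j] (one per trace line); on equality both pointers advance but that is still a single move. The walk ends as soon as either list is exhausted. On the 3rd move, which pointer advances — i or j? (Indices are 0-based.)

i

[i=0,j=0] 12<17 → i++
[i=1,j=0] 18>17 → j++
[i=1,j=1] 18<19 → i++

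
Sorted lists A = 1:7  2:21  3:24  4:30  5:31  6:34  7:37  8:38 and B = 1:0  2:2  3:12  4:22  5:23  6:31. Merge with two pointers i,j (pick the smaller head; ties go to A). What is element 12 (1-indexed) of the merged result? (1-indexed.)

i=1 j=1: A[i]=7>B[j]=0 take 0, j++
i=1 j=2: A[i]=7>B[j]=2 take 2, j++
i=1 j=3: A[i]=7<=B[j]=12 take 7, i++
i=2 j=3: A[i]=21>B[j]=12 take 12, j++
i=2 j=4: A[i]=21<=B[j]=22 take 21, i++
i=3 j=4: A[i]=24>B[j]=22 take 22, j++
i=3 j=5: A[i]=24>B[j]=23 take 23, j++
i=3 j=6: A[i]=24<=B[j]=31 take 24, i++
i=4 j=6: A[i]=30<=B[j]=31 take 30, i++
i=5 j=6: A[i]=31<=B[j]=31 take 31, i++
i=6 j=6: A[i]=34>B[j]=31 take 31, j++
i=6 j=7: B done, take A[i]=34, i++
i=7 j=7: B done, take A[i]=37, i++
i=8 j=7: B done, take A[i]=38, i++

merged[12] = 34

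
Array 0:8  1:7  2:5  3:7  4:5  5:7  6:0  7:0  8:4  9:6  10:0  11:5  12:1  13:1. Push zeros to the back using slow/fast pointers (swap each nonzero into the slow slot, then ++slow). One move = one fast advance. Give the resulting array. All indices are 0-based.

[8, 7, 5, 7, 5, 7, 4, 6, 5, 1, 1, 0, 0, 0]

slow=0 fast=0: a[fast]=8≠0 swap→a[0]=8, slow++,fast++
slow=1 fast=1: a[fast]=7≠0 swap→a[1]=7, slow++,fast++
slow=2 fast=2: a[fast]=5≠0 swap→a[2]=5, slow++,fast++
slow=3 fast=3: a[fast]=7≠0 swap→a[3]=7, slow++,fast++
slow=4 fast=4: a[fast]=5≠0 swap→a[4]=5, slow++,fast++
slow=5 fast=5: a[fast]=7≠0 swap→a[5]=7, slow++,fast++
slow=6 fast=6: a[fast]=0, fast++
slow=6 fast=7: a[fast]=0, fast++
slow=6 fast=8: a[fast]=4≠0 swap→a[6]=4, slow++,fast++
slow=7 fast=9: a[fast]=6≠0 swap→a[7]=6, slow++,fast++
slow=8 fast=10: a[fast]=0, fast++
slow=8 fast=11: a[fast]=5≠0 swap→a[8]=5, slow++,fast++
slow=9 fast=12: a[fast]=1≠0 swap→a[9]=1, slow++,fast++
slow=10 fast=13: a[fast]=1≠0 swap→a[10]=1, slow++,fast++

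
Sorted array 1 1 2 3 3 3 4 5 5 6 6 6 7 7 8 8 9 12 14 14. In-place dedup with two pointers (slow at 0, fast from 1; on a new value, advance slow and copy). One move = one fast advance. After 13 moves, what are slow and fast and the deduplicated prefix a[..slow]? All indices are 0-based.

slow=6, fast=14, prefix=[1, 2, 3, 4, 5, 6, 7]

(s=0,f=1) a[fast]=1=a[slow] dup → fast++
(s=0,f=2) a[fast]=2≠a[slow]=1 write a[1]=2 → slow++,fast++
(s=1,f=3) a[fast]=3≠a[slow]=2 write a[2]=3 → slow++,fast++
(s=2,f=4) a[fast]=3=a[slow] dup → fast++
(s=2,f=5) a[fast]=3=a[slow] dup → fast++
(s=2,f=6) a[fast]=4≠a[slow]=3 write a[3]=4 → slow++,fast++
(s=3,f=7) a[fast]=5≠a[slow]=4 write a[4]=5 → slow++,fast++
(s=4,f=8) a[fast]=5=a[slow] dup → fast++
(s=4,f=9) a[fast]=6≠a[slow]=5 write a[5]=6 → slow++,fast++
(s=5,f=10) a[fast]=6=a[slow] dup → fast++
(s=5,f=11) a[fast]=6=a[slow] dup → fast++
(s=5,f=12) a[fast]=7≠a[slow]=6 write a[6]=7 → slow++,fast++
(s=6,f=13) a[fast]=7=a[slow] dup → fast++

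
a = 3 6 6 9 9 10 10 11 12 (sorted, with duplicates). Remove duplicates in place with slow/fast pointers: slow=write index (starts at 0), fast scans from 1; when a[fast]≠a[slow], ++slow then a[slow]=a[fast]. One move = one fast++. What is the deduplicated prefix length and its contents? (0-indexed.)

slow=0 fast=1: a[fast]=6≠a[slow]=3 write a[1]=6, slow++,fast++
slow=1 fast=2: a[fast]=6=a[slow] dup, fast++
slow=1 fast=3: a[fast]=9≠a[slow]=6 write a[2]=9, slow++,fast++
slow=2 fast=4: a[fast]=9=a[slow] dup, fast++
slow=2 fast=5: a[fast]=10≠a[slow]=9 write a[3]=10, slow++,fast++
slow=3 fast=6: a[fast]=10=a[slow] dup, fast++
slow=3 fast=7: a[fast]=11≠a[slow]=10 write a[4]=11, slow++,fast++
slow=4 fast=8: a[fast]=12≠a[slow]=11 write a[5]=12, slow++,fast++

length 6; prefix = [3, 6, 9, 10, 11, 12]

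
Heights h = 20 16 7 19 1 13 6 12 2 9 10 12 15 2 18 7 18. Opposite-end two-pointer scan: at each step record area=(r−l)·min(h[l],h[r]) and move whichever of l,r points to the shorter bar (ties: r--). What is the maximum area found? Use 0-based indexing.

l=0 r=16: min(20,18)*16=288 best=288 *, r--
l=0 r=15: min(20,7)*15=105 best=288, r--
l=0 r=14: min(20,18)*14=252 best=288, r--
l=0 r=13: min(20,2)*13=26 best=288, r--
l=0 r=12: min(20,15)*12=180 best=288, r--
l=0 r=11: min(20,12)*11=132 best=288, r--
l=0 r=10: min(20,10)*10=100 best=288, r--
l=0 r=9: min(20,9)*9=81 best=288, r--
l=0 r=8: min(20,2)*8=16 best=288, r--
l=0 r=7: min(20,12)*7=84 best=288, r--
l=0 r=6: min(20,6)*6=36 best=288, r--
l=0 r=5: min(20,13)*5=65 best=288, r--
l=0 r=4: min(20,1)*4=4 best=288, r--
l=0 r=3: min(20,19)*3=57 best=288, r--
l=0 r=2: min(20,7)*2=14 best=288, r--
l=0 r=1: min(20,16)*1=16 best=288, r--

max area = 288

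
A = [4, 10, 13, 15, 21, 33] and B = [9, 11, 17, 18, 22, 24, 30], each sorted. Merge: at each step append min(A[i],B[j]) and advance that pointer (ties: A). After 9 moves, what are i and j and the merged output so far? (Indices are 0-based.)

i=0 j=0: A[i]=4<=B[j]=9 take 4, i++
i=1 j=0: A[i]=10>B[j]=9 take 9, j++
i=1 j=1: A[i]=10<=B[j]=11 take 10, i++
i=2 j=1: A[i]=13>B[j]=11 take 11, j++
i=2 j=2: A[i]=13<=B[j]=17 take 13, i++
i=3 j=2: A[i]=15<=B[j]=17 take 15, i++
i=4 j=2: A[i]=21>B[j]=17 take 17, j++
i=4 j=3: A[i]=21>B[j]=18 take 18, j++
i=4 j=4: A[i]=21<=B[j]=22 take 21, i++

i=5, j=4, merged so far=[4, 9, 10, 11, 13, 15, 17, 18, 21]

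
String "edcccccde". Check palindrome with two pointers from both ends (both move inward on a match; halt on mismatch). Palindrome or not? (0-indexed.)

l=0 r=8: 'e'=='e', l++,r--
l=1 r=7: 'd'=='d', l++,r--
l=2 r=6: 'c'=='c', l++,r--
l=3 r=5: 'c'=='c', l++,r--

palindrome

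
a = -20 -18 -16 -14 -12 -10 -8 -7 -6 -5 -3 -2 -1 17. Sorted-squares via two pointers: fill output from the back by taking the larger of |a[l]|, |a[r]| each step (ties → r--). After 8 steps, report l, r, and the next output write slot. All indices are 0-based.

l=0 r=13: |-20|>|17| out[13]=400, l++
l=1 r=13: |-18|>|17| out[12]=324, l++
l=2 r=13: |-16|<=|17| out[11]=289, r--
l=2 r=12: |-16|>|-1| out[10]=256, l++
l=3 r=12: |-14|>|-1| out[9]=196, l++
l=4 r=12: |-12|>|-1| out[8]=144, l++
l=5 r=12: |-10|>|-1| out[7]=100, l++
l=6 r=12: |-8|>|-1| out[6]=64, l++

l=7, r=12, next write slot=5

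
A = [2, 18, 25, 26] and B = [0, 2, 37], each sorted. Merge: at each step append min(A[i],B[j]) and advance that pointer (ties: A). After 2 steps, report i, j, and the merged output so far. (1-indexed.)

i=2, j=2, merged so far=[0, 2]

i=1 j=1: A[i]=2>B[j]=0 take 0, j++
i=1 j=2: A[i]=2<=B[j]=2 take 2, i++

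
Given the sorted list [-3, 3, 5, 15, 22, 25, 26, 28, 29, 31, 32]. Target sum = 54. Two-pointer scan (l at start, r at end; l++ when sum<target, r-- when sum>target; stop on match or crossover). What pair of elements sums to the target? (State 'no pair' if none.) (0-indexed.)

(22, 32)

l=0 r=10: -3+32=29 <54, l++
l=1 r=10: 3+32=35 <54, l++
l=2 r=10: 5+32=37 <54, l++
l=3 r=10: 15+32=47 <54, l++
l=4 r=10: 22+32=54, found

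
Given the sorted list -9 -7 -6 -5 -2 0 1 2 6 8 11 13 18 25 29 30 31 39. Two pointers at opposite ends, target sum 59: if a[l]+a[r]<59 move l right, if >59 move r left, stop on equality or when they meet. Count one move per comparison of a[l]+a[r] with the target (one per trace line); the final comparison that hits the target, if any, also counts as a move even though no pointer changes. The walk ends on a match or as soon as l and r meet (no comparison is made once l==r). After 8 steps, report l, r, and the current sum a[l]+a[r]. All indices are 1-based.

l=1 r=18: -9+39=30 <59, l++
l=2 r=18: -7+39=32 <59, l++
l=3 r=18: -6+39=33 <59, l++
l=4 r=18: -5+39=34 <59, l++
l=5 r=18: -2+39=37 <59, l++
l=6 r=18: 0+39=39 <59, l++
l=7 r=18: 1+39=40 <59, l++
l=8 r=18: 2+39=41 <59, l++

l=9, r=18, sum=45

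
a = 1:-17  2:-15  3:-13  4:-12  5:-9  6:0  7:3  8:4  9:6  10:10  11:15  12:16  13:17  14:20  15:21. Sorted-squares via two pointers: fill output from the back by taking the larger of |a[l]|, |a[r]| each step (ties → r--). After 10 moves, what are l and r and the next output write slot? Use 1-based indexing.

l=1 r=15: |-17|<=|21| out[15]=441, r--
l=1 r=14: |-17|<=|20| out[14]=400, r--
l=1 r=13: |-17|<=|17| out[13]=289, r--
l=1 r=12: |-17|>|16| out[12]=289, l++
l=2 r=12: |-15|<=|16| out[11]=256, r--
l=2 r=11: |-15|<=|15| out[10]=225, r--
l=2 r=10: |-15|>|10| out[9]=225, l++
l=3 r=10: |-13|>|10| out[8]=169, l++
l=4 r=10: |-12|>|10| out[7]=144, l++
l=5 r=10: |-9|<=|10| out[6]=100, r--

l=5, r=9, next write slot=5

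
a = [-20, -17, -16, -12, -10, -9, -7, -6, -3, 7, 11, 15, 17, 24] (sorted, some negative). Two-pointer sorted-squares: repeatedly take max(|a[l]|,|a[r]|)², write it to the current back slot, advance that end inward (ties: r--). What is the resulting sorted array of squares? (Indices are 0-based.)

l=0 r=13: |-20|<=|24| out[13]=576, r--
l=0 r=12: |-20|>|17| out[12]=400, l++
l=1 r=12: |-17|<=|17| out[11]=289, r--
l=1 r=11: |-17|>|15| out[10]=289, l++
l=2 r=11: |-16|>|15| out[9]=256, l++
l=3 r=11: |-12|<=|15| out[8]=225, r--
l=3 r=10: |-12|>|11| out[7]=144, l++
l=4 r=10: |-10|<=|11| out[6]=121, r--
l=4 r=9: |-10|>|7| out[5]=100, l++
l=5 r=9: |-9|>|7| out[4]=81, l++
l=6 r=9: |-7|<=|7| out[3]=49, r--
l=6 r=8: |-7|>|-3| out[2]=49, l++
l=7 r=8: |-6|>|-3| out[1]=36, l++
l=8 r=8: |-3|<=|-3| out[0]=9, r--

[9, 36, 49, 49, 81, 100, 121, 144, 225, 256, 289, 289, 400, 576]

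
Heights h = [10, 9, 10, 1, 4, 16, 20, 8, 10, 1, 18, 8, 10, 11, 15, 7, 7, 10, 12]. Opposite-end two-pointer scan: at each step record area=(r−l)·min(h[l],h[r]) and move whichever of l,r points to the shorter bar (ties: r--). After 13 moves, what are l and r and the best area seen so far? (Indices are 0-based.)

l=5, r=10, best area=180

l=0 r=18: min(10,12)*18=180 best=180 *, l++
l=1 r=18: min(9,12)*17=153 best=180, l++
l=2 r=18: min(10,12)*16=160 best=180, l++
l=3 r=18: min(1,12)*15=15 best=180, l++
l=4 r=18: min(4,12)*14=56 best=180, l++
l=5 r=18: min(16,12)*13=156 best=180, r--
l=5 r=17: min(16,10)*12=120 best=180, r--
l=5 r=16: min(16,7)*11=77 best=180, r--
l=5 r=15: min(16,7)*10=70 best=180, r--
l=5 r=14: min(16,15)*9=135 best=180, r--
l=5 r=13: min(16,11)*8=88 best=180, r--
l=5 r=12: min(16,10)*7=70 best=180, r--
l=5 r=11: min(16,8)*6=48 best=180, r--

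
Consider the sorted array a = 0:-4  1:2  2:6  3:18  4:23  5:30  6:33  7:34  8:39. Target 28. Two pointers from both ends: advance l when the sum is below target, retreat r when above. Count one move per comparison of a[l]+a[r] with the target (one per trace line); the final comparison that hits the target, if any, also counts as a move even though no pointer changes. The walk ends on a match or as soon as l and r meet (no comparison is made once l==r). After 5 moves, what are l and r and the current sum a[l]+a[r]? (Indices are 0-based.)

l=1, r=4, sum=25

[0,8] -4+39=35 >28 → r--
[0,7] -4+34=30 >28 → r--
[0,6] -4+33=29 >28 → r--
[0,5] -4+30=26 <28 → l++
[1,5] 2+30=32 >28 → r--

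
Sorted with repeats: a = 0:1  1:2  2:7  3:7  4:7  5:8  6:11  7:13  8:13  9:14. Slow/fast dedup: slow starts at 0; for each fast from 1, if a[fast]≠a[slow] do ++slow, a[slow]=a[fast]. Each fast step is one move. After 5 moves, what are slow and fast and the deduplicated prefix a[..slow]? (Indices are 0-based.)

slow=0 fast=1: a[fast]=2≠a[slow]=1 write a[1]=2, slow++,fast++
slow=1 fast=2: a[fast]=7≠a[slow]=2 write a[2]=7, slow++,fast++
slow=2 fast=3: a[fast]=7=a[slow] dup, fast++
slow=2 fast=4: a[fast]=7=a[slow] dup, fast++
slow=2 fast=5: a[fast]=8≠a[slow]=7 write a[3]=8, slow++,fast++

slow=3, fast=6, prefix=[1, 2, 7, 8]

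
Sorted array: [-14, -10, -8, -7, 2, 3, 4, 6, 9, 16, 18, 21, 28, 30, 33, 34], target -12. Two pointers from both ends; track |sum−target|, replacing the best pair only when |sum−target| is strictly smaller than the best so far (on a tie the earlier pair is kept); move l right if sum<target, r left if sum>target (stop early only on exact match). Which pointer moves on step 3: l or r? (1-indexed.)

l=1 r=16: -14+34=20 d=32 *, r--
l=1 r=15: -14+33=19 d=31 *, r--
l=1 r=14: -14+30=16 d=28 *, r--

r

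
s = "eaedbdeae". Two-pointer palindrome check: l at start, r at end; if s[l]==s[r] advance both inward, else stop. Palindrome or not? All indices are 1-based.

palindrome

[1,9] 'e'=='e' → l++,r--
[2,8] 'a'=='a' → l++,r--
[3,7] 'e'=='e' → l++,r--
[4,6] 'd'=='d' → l++,r--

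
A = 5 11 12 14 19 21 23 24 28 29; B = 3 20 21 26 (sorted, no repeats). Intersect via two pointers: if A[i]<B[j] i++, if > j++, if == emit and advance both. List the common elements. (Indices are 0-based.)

intersection = [21]

[i=0,j=0] 5>3 → j++
[i=0,j=1] 5<20 → i++
[i=1,j=1] 11<20 → i++
[i=2,j=1] 12<20 → i++
[i=3,j=1] 14<20 → i++
[i=4,j=1] 19<20 → i++
[i=5,j=1] 21>20 → j++
[i=5,j=2] 21==21 emit → i++,j++
[i=6,j=3] 23<26 → i++
[i=7,j=3] 24<26 → i++
[i=8,j=3] 28>26 → j++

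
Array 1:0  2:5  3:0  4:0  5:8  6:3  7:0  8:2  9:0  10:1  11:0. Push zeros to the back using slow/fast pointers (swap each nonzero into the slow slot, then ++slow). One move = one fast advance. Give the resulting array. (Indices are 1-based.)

slow=1 fast=1: a[fast]=0, fast++
slow=1 fast=2: a[fast]=5≠0 swap→a[1]=5, slow++,fast++
slow=2 fast=3: a[fast]=0, fast++
slow=2 fast=4: a[fast]=0, fast++
slow=2 fast=5: a[fast]=8≠0 swap→a[2]=8, slow++,fast++
slow=3 fast=6: a[fast]=3≠0 swap→a[3]=3, slow++,fast++
slow=4 fast=7: a[fast]=0, fast++
slow=4 fast=8: a[fast]=2≠0 swap→a[4]=2, slow++,fast++
slow=5 fast=9: a[fast]=0, fast++
slow=5 fast=10: a[fast]=1≠0 swap→a[5]=1, slow++,fast++
slow=6 fast=11: a[fast]=0, fast++

[5, 8, 3, 2, 1, 0, 0, 0, 0, 0, 0]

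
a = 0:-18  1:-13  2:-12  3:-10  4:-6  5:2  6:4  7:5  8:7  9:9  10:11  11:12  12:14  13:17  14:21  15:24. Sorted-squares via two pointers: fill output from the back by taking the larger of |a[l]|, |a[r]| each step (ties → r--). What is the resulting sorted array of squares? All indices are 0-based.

[4, 16, 25, 36, 49, 81, 100, 121, 144, 144, 169, 196, 289, 324, 441, 576]

[0,15] |-18|<=|24| out[15]=576 → r--
[0,14] |-18|<=|21| out[14]=441 → r--
[0,13] |-18|>|17| out[13]=324 → l++
[1,13] |-13|<=|17| out[12]=289 → r--
[1,12] |-13|<=|14| out[11]=196 → r--
[1,11] |-13|>|12| out[10]=169 → l++
[2,11] |-12|<=|12| out[9]=144 → r--
[2,10] |-12|>|11| out[8]=144 → l++
[3,10] |-10|<=|11| out[7]=121 → r--
[3,9] |-10|>|9| out[6]=100 → l++
[4,9] |-6|<=|9| out[5]=81 → r--
[4,8] |-6|<=|7| out[4]=49 → r--
[4,7] |-6|>|5| out[3]=36 → l++
[5,7] |2|<=|5| out[2]=25 → r--
[5,6] |2|<=|4| out[1]=16 → r--
[5,5] |2|<=|2| out[0]=4 → r--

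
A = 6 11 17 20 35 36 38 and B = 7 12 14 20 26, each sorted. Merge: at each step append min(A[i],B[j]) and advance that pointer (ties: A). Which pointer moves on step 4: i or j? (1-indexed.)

[i=1,j=1] A[i]=6<=B[j]=7 take 6 → i++
[i=2,j=1] A[i]=11>B[j]=7 take 7 → j++
[i=2,j=2] A[i]=11<=B[j]=12 take 11 → i++
[i=3,j=2] A[i]=17>B[j]=12 take 12 → j++

j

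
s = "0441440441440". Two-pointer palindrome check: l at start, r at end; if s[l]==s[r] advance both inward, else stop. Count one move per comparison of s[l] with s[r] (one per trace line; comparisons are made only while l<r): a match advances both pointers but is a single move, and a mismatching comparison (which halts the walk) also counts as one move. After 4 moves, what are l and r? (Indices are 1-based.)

[1,13] '0'=='0' → l++,r--
[2,12] '4'=='4' → l++,r--
[3,11] '4'=='4' → l++,r--
[4,10] '1'=='1' → l++,r--

l=5, r=9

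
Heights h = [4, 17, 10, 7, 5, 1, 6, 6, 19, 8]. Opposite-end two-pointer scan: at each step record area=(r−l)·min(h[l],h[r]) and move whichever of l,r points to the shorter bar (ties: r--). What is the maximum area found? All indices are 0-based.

[0,9] min(4,8)*9=36 best=36 * → l++
[1,9] min(17,8)*8=64 best=64 * → r--
[1,8] min(17,19)*7=119 best=119 * → l++
[2,8] min(10,19)*6=60 best=119 → l++
[3,8] min(7,19)*5=35 best=119 → l++
[4,8] min(5,19)*4=20 best=119 → l++
[5,8] min(1,19)*3=3 best=119 → l++
[6,8] min(6,19)*2=12 best=119 → l++
[7,8] min(6,19)*1=6 best=119 → l++

max area = 119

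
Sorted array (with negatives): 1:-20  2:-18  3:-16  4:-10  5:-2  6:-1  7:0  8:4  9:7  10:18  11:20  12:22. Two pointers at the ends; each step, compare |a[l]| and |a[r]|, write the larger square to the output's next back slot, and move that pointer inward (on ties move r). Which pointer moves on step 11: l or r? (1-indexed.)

l

l=1 r=12: |-20|<=|22| out[12]=484, r--
l=1 r=11: |-20|<=|20| out[11]=400, r--
l=1 r=10: |-20|>|18| out[10]=400, l++
l=2 r=10: |-18|<=|18| out[9]=324, r--
l=2 r=9: |-18|>|7| out[8]=324, l++
l=3 r=9: |-16|>|7| out[7]=256, l++
l=4 r=9: |-10|>|7| out[6]=100, l++
l=5 r=9: |-2|<=|7| out[5]=49, r--
l=5 r=8: |-2|<=|4| out[4]=16, r--
l=5 r=7: |-2|>|0| out[3]=4, l++
l=6 r=7: |-1|>|0| out[2]=1, l++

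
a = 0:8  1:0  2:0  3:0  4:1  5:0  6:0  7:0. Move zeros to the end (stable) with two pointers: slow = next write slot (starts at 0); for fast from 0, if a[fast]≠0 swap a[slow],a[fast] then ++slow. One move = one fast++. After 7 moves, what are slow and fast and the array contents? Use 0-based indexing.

(s=0,f=0) a[fast]=8≠0 swap→a[0]=8 → slow++,fast++
(s=1,f=1) a[fast]=0 → fast++
(s=1,f=2) a[fast]=0 → fast++
(s=1,f=3) a[fast]=0 → fast++
(s=1,f=4) a[fast]=1≠0 swap→a[1]=1 → slow++,fast++
(s=2,f=5) a[fast]=0 → fast++
(s=2,f=6) a[fast]=0 → fast++

slow=2, fast=7, a=[8, 1, 0, 0, 0, 0, 0, 0]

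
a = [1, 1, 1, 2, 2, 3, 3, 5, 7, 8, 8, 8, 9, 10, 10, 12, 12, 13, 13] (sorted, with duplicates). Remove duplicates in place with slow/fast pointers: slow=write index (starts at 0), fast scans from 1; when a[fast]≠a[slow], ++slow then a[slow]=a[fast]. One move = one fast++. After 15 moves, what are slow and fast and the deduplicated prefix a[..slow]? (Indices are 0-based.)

(s=0,f=1) a[fast]=1=a[slow] dup → fast++
(s=0,f=2) a[fast]=1=a[slow] dup → fast++
(s=0,f=3) a[fast]=2≠a[slow]=1 write a[1]=2 → slow++,fast++
(s=1,f=4) a[fast]=2=a[slow] dup → fast++
(s=1,f=5) a[fast]=3≠a[slow]=2 write a[2]=3 → slow++,fast++
(s=2,f=6) a[fast]=3=a[slow] dup → fast++
(s=2,f=7) a[fast]=5≠a[slow]=3 write a[3]=5 → slow++,fast++
(s=3,f=8) a[fast]=7≠a[slow]=5 write a[4]=7 → slow++,fast++
(s=4,f=9) a[fast]=8≠a[slow]=7 write a[5]=8 → slow++,fast++
(s=5,f=10) a[fast]=8=a[slow] dup → fast++
(s=5,f=11) a[fast]=8=a[slow] dup → fast++
(s=5,f=12) a[fast]=9≠a[slow]=8 write a[6]=9 → slow++,fast++
(s=6,f=13) a[fast]=10≠a[slow]=9 write a[7]=10 → slow++,fast++
(s=7,f=14) a[fast]=10=a[slow] dup → fast++
(s=7,f=15) a[fast]=12≠a[slow]=10 write a[8]=12 → slow++,fast++

slow=8, fast=16, prefix=[1, 2, 3, 5, 7, 8, 9, 10, 12]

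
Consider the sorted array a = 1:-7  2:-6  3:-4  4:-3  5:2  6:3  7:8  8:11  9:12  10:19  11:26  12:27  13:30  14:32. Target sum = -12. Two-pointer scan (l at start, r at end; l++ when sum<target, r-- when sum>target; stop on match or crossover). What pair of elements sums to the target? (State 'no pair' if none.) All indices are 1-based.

l=1 r=14: -7+32=25 >-12, r--
l=1 r=13: -7+30=23 >-12, r--
l=1 r=12: -7+27=20 >-12, r--
l=1 r=11: -7+26=19 >-12, r--
l=1 r=10: -7+19=12 >-12, r--
l=1 r=9: -7+12=5 >-12, r--
l=1 r=8: -7+11=4 >-12, r--
l=1 r=7: -7+8=1 >-12, r--
l=1 r=6: -7+3=-4 >-12, r--
l=1 r=5: -7+2=-5 >-12, r--
l=1 r=4: -7+-3=-10 >-12, r--
l=1 r=3: -7+-4=-11 >-12, r--
l=1 r=2: -7+-6=-13 <-12, l++

no pair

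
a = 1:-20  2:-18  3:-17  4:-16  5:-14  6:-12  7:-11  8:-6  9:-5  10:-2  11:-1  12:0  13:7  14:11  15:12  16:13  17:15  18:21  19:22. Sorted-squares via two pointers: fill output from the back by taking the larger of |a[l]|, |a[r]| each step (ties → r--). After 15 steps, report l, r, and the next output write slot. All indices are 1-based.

l=1 r=19: |-20|<=|22| out[19]=484, r--
l=1 r=18: |-20|<=|21| out[18]=441, r--
l=1 r=17: |-20|>|15| out[17]=400, l++
l=2 r=17: |-18|>|15| out[16]=324, l++
l=3 r=17: |-17|>|15| out[15]=289, l++
l=4 r=17: |-16|>|15| out[14]=256, l++
l=5 r=17: |-14|<=|15| out[13]=225, r--
l=5 r=16: |-14|>|13| out[12]=196, l++
l=6 r=16: |-12|<=|13| out[11]=169, r--
l=6 r=15: |-12|<=|12| out[10]=144, r--
l=6 r=14: |-12|>|11| out[9]=144, l++
l=7 r=14: |-11|<=|11| out[8]=121, r--
l=7 r=13: |-11|>|7| out[7]=121, l++
l=8 r=13: |-6|<=|7| out[6]=49, r--
l=8 r=12: |-6|>|0| out[5]=36, l++

l=9, r=12, next write slot=4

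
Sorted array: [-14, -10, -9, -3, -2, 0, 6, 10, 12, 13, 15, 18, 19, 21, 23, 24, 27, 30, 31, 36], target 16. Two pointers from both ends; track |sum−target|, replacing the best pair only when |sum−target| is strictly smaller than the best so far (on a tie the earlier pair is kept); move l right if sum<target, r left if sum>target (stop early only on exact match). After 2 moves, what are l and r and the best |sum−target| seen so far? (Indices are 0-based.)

l=0 r=19: -14+36=22 d=6 *, r--
l=0 r=18: -14+31=17 d=1 *, r--

l=0, r=17, best |Δ|=1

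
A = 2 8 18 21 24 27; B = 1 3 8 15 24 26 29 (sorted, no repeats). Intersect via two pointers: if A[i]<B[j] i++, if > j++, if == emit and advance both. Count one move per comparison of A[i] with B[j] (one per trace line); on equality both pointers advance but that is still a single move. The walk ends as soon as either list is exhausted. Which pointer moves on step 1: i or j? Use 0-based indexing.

i=0 j=0: 2>1, j++

j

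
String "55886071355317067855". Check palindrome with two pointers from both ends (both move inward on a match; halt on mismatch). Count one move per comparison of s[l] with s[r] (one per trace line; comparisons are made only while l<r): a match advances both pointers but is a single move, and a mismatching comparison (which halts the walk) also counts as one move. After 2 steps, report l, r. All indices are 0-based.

l=2, r=17

[0,19] '5'=='5' → l++,r--
[1,18] '5'=='5' → l++,r--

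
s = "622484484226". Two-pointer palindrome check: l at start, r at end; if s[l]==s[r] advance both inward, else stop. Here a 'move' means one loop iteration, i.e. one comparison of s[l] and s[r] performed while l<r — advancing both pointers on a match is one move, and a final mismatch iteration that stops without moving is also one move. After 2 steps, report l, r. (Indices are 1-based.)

l=3, r=10

[1,12] '6'=='6' → l++,r--
[2,11] '2'=='2' → l++,r--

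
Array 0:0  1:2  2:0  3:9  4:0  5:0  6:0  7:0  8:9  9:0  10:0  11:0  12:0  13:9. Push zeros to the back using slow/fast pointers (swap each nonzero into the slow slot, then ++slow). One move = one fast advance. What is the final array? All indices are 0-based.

[2, 9, 9, 9, 0, 0, 0, 0, 0, 0, 0, 0, 0, 0]

(s=0,f=0) a[fast]=0 → fast++
(s=0,f=1) a[fast]=2≠0 swap→a[0]=2 → slow++,fast++
(s=1,f=2) a[fast]=0 → fast++
(s=1,f=3) a[fast]=9≠0 swap→a[1]=9 → slow++,fast++
(s=2,f=4) a[fast]=0 → fast++
(s=2,f=5) a[fast]=0 → fast++
(s=2,f=6) a[fast]=0 → fast++
(s=2,f=7) a[fast]=0 → fast++
(s=2,f=8) a[fast]=9≠0 swap→a[2]=9 → slow++,fast++
(s=3,f=9) a[fast]=0 → fast++
(s=3,f=10) a[fast]=0 → fast++
(s=3,f=11) a[fast]=0 → fast++
(s=3,f=12) a[fast]=0 → fast++
(s=3,f=13) a[fast]=9≠0 swap→a[3]=9 → slow++,fast++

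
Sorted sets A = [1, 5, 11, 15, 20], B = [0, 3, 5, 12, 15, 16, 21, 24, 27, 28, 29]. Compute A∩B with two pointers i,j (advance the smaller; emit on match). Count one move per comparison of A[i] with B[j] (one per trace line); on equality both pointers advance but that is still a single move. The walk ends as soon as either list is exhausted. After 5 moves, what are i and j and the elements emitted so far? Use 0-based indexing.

i=0 j=0: 1>0, j++
i=0 j=1: 1<3, i++
i=1 j=1: 5>3, j++
i=1 j=2: 5==5 emit, i++,j++
i=2 j=3: 11<12, i++

i=3, j=3, emitted=[5]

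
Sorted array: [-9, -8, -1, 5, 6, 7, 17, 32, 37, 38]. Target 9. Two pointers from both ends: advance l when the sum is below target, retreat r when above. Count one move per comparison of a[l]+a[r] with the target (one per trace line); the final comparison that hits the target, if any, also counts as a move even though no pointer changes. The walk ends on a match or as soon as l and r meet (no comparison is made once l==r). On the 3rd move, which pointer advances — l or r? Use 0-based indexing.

r

[0,9] -9+38=29 >9 → r--
[0,8] -9+37=28 >9 → r--
[0,7] -9+32=23 >9 → r--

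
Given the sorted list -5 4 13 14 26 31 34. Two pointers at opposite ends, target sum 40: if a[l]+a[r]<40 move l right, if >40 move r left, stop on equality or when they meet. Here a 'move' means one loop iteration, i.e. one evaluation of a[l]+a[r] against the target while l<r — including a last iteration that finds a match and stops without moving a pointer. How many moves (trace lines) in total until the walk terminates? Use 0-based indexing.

6 moves

[0,6] -5+34=29 <40 → l++
[1,6] 4+34=38 <40 → l++
[2,6] 13+34=47 >40 → r--
[2,5] 13+31=44 >40 → r--
[2,4] 13+26=39 <40 → l++
[3,4] 14+26=40 → found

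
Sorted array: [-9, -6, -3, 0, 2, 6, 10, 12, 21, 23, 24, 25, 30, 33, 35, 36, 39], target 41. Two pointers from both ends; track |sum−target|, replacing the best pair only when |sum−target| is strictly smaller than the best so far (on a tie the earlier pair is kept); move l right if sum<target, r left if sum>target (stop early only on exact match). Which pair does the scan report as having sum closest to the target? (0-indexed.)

pair (2, 39) with sum 41 (|Δ|=0)

l=0 r=16: -9+39=30 d=11 *, l++
l=1 r=16: -6+39=33 d=8 *, l++
l=2 r=16: -3+39=36 d=5 *, l++
l=3 r=16: 0+39=39 d=2 *, l++
l=4 r=16: 2+39=41 d=0 *, stop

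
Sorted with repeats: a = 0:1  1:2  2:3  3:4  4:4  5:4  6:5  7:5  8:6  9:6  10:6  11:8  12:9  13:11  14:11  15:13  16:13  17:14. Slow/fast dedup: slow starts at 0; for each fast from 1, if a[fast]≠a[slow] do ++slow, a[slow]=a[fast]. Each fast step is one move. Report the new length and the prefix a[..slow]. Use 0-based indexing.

slow=0 fast=1: a[fast]=2≠a[slow]=1 write a[1]=2, slow++,fast++
slow=1 fast=2: a[fast]=3≠a[slow]=2 write a[2]=3, slow++,fast++
slow=2 fast=3: a[fast]=4≠a[slow]=3 write a[3]=4, slow++,fast++
slow=3 fast=4: a[fast]=4=a[slow] dup, fast++
slow=3 fast=5: a[fast]=4=a[slow] dup, fast++
slow=3 fast=6: a[fast]=5≠a[slow]=4 write a[4]=5, slow++,fast++
slow=4 fast=7: a[fast]=5=a[slow] dup, fast++
slow=4 fast=8: a[fast]=6≠a[slow]=5 write a[5]=6, slow++,fast++
slow=5 fast=9: a[fast]=6=a[slow] dup, fast++
slow=5 fast=10: a[fast]=6=a[slow] dup, fast++
slow=5 fast=11: a[fast]=8≠a[slow]=6 write a[6]=8, slow++,fast++
slow=6 fast=12: a[fast]=9≠a[slow]=8 write a[7]=9, slow++,fast++
slow=7 fast=13: a[fast]=11≠a[slow]=9 write a[8]=11, slow++,fast++
slow=8 fast=14: a[fast]=11=a[slow] dup, fast++
slow=8 fast=15: a[fast]=13≠a[slow]=11 write a[9]=13, slow++,fast++
slow=9 fast=16: a[fast]=13=a[slow] dup, fast++
slow=9 fast=17: a[fast]=14≠a[slow]=13 write a[10]=14, slow++,fast++

length 11; prefix = [1, 2, 3, 4, 5, 6, 8, 9, 11, 13, 14]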